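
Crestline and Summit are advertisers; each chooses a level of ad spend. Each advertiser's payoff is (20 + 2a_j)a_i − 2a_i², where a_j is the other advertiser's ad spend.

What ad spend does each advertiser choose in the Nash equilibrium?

10

Crestline's payoff is (20 + 2a_S)a_C − 2a_C².
∂π/∂a_C = 20 + 2a_S − 4a_C = 0, so a_C = 5 + 0.5a_S.
The game is symmetric, so in equilibrium a_S = a_C: the reaction function gives 0.5a_C = 5, hence a_C = 10.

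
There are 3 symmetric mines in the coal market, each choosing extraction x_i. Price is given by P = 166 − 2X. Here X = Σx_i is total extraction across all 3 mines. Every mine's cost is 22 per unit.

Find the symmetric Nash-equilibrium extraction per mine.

18

A representative mine's profit is π_i = x_i(166 − 2X) − 22x_i, with X = x_i + Σ_{j≠i} x_j.
First-order condition: 144 − 4x_i − 2Σ_{j≠i} x_j = 0.
Imposing symmetry (x_j = x for all j) turns Σ_{j≠i} x_j into 2x, so 144 = 8x and x = 18.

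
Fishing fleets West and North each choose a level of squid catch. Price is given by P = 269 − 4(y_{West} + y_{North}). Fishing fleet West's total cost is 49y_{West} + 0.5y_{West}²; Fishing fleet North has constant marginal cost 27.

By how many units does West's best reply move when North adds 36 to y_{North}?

-16

Fishing fleet West's profit: π = y_{West}(269 − 4(y_{West} + y_{North})) − 49y_{West} − 0.5y_{West}².
∂π/∂y_{West} = 220 − 9y_{West} − 4y_{North} = 0, so y_{West} = 220/9 − (4/9)y_{North}.
The reaction-function slope is −4/9, so a 36-unit rise in y_{North} moves y_{West} by −4/9 × 36 = −16. West's best response falls — the actions are strategic substitutes.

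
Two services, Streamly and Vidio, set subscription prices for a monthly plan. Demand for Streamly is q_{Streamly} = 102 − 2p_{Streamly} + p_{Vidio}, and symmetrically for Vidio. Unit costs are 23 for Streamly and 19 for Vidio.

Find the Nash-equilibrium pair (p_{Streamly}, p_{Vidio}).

48.8, 47.2

Streamly's profit: π = (p_{Streamly} − 23)(102 − 2p_{Streamly} + p_{Vidio}).
∂π/∂p_{Streamly} = 148 − 4p_{Streamly} + p_{Vidio} = 0 ⇒ p_{Streamly} = 37 + 0.25p_{Vidio}.
Similarly p_{Vidio} = 35 + 0.25p_{Streamly}.
Plugging p_{Vidio} into Streamly's best response: p_{Streamly} = 37 + 0.25(35 + 0.25p_{Streamly}) ⇒ 0.9375p_{Streamly} = 45.75, so p_{Streamly} = 48.8.
Then p_{Vidio} = 35 + 0.25·48.8 = 47.2.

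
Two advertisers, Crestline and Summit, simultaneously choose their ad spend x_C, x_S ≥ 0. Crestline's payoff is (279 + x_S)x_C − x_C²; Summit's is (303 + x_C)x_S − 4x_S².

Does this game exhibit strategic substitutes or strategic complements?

strategic complements

Expanding Crestline's payoff: 279x_C + x_Sx_C − x_C².
∂π/∂x_C = 279 + x_S − 2x_C = 0, so x_C = 139.5 + 0.5x_S.
The best-response slope dx_C/dx_S = 0.5 > 0: the reaction function is upward-sloping, so the choices are strategic complements.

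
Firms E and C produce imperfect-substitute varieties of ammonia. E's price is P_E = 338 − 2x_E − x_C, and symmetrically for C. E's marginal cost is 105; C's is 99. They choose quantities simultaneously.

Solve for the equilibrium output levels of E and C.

Firm E's profit: π = x_E(338 − 2x_E − x_C) − 105x_E.
∂π/∂x_E = 233 − 4x_E − x_C = 0 ⇒ x_E = 58.25 − 0.25x_C.
Similarly x_C = 59.75 − 0.25x_E.
Solving the two reaction functions simultaneously: (1 − (−0.25)(−0.25))x_E = 58.25 − 0.25·59.75, so 0.9375x_E = 43.3125 and x_E = 46.2.
Then x_C = 59.75 − 0.25·46.2 = 48.2.

46.2, 48.2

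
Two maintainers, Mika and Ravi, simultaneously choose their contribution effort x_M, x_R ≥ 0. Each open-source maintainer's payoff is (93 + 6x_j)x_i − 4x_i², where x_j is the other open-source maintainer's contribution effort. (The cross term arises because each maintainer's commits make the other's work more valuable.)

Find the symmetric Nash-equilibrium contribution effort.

46.5

Mika's payoff is (93 + 6x_R)x_M − 4x_M².
∂π/∂x_M = 93 + 6x_R − 8x_M = 0, so x_M = 11.625 + 0.75x_R.
Setting x_M = x_R in the reaction function: x_M = 11.625 + 0.75x_M, so x_M = 11.625 / 0.25 = 46.5.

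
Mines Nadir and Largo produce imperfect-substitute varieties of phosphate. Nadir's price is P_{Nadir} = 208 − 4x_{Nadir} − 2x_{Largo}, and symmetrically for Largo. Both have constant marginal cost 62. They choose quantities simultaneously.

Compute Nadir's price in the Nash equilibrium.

Mine Nadir's profit: π = x_{Nadir}(208 − 4x_{Nadir} − 2x_{Largo}) − 62x_{Nadir}.
∂π/∂x_{Nadir} = 146 − 8x_{Nadir} − 2x_{Largo} = 0 ⇒ x_{Nadir} = 18.25 − 0.25x_{Largo}.
Setting x_{Nadir} = x_{Largo} in the reaction function: x_{Nadir} = 18.25 − 0.25x_{Nadir}, so x_{Nadir} = 18.25 / 1.25 = 14.6.
P_{Nadir} = 208 − 4·14.6 − 2·14.6 = 120.4.

120.4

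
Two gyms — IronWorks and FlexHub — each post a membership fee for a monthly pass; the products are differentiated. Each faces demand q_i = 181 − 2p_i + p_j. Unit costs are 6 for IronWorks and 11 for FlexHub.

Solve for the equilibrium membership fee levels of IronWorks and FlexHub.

IronWorks's profit: π = (p_{IronWorks} − 6)(181 − 2p_{IronWorks} + p_{FlexHub}).
∂π/∂p_{IronWorks} = 193 − 4p_{IronWorks} + p_{FlexHub} = 0 ⇒ p_{IronWorks} = 48.25 + 0.25p_{FlexHub}.
Similarly p_{FlexHub} = 50.75 + 0.25p_{IronWorks}.
Solving the two reaction functions simultaneously: (1 − (0.25)(0.25))p_{IronWorks} = 48.25 + 0.25·50.75, so 0.9375p_{IronWorks} = 60.9375 and p_{IronWorks} = 65.
Then p_{FlexHub} = 50.75 + 0.25·65 = 67.

65, 67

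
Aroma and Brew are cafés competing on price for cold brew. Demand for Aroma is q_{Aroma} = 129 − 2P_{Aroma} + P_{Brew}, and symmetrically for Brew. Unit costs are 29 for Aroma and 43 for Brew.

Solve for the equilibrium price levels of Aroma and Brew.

Aroma's profit: π = (P_{Aroma} − 29)(129 − 2P_{Aroma} + P_{Brew}).
∂π/∂P_{Aroma} = 187 − 4P_{Aroma} + P_{Brew} = 0 ⇒ P_{Aroma} = 46.75 + 0.25P_{Brew}.
Similarly P_{Brew} = 53.75 + 0.25P_{Aroma}.
Plugging P_{Brew} into Aroma's best response: P_{Aroma} = 46.75 + 0.25(53.75 + 0.25P_{Aroma}) ⇒ 0.9375P_{Aroma} = 60.1875, so P_{Aroma} = 64.2.
Then P_{Brew} = 53.75 + 0.25·64.2 = 69.8.

64.2, 69.8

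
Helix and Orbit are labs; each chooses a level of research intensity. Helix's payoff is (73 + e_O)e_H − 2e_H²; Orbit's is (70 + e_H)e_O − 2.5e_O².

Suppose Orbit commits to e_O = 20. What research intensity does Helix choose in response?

23.25

Expanding Helix's payoff: 73e_H + e_Oe_H − 2e_H².
∂π/∂e_H = 73 + e_O − 4e_H = 0, so e_H = 18.25 + 0.25e_O.
At e_O = 20: e_H = 18.25 + 0.25·20 = 23.25.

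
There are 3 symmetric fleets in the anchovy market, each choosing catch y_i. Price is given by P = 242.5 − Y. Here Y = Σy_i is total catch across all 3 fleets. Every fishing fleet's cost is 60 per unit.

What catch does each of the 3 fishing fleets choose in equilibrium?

A representative fishing fleet's profit is π_i = y_i(242.5 − Y) − 60y_i, with Y = y_i + Σ_{j≠i} y_j.
First-order condition: 182.5 − 2y_i − Σ_{j≠i} y_j = 0.
In a symmetric equilibrium every fishing fleet chooses the same y, so Σ_{j≠i} y_j = 2y. The condition becomes 182.5 − 4y = 0, giving y = 182.5/4 = 45.625.

45.625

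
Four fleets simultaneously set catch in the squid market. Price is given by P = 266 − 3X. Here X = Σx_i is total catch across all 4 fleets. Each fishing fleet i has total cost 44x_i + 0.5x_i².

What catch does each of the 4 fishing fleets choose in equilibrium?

A representative fishing fleet's profit is π_i = x_i(266 − 3X) − 44x_i − 0.5x_i², with X = x_i + Σ_{j≠i} x_j.
First-order condition: 222 − 7x_i − 3Σ_{j≠i} x_j = 0.
With identical fishing fleets, set every x_j = x: then 222 − 7x − 9x = 0, i.e. x = 222/16 = 13.875.

13.875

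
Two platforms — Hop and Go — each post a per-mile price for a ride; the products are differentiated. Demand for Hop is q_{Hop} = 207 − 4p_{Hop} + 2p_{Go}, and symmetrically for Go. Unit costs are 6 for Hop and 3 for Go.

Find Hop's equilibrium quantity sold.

Hop's profit: π = (p_{Hop} − 6)(207 − 4p_{Hop} + 2p_{Go}).
∂π/∂p_{Hop} = 231 − 8p_{Hop} + 2p_{Go} = 0 ⇒ p_{Hop} = 28.875 + 0.25p_{Go}.
Similarly p_{Go} = 27.375 + 0.25p_{Hop}.
Substituting the second reaction function into the first: p_{Hop} = 28.875 + 0.25(27.375 + 0.25p_{Hop}), which gives 0.9375p_{Hop} = 1143/32 ⇒ p_{Hop} = 38.1.
Then p_{Go} = 27.375 + 0.25·38.1 = 36.9.
q_{Hop} = 207 − 4·38.1 + 2·36.9 = 128.4.

128.4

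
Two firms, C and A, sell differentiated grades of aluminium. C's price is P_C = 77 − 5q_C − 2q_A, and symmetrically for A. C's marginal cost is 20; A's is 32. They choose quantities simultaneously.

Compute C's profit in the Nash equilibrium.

125

Firm C's profit: π = q_C(77 − 5q_C − 2q_A) − 20q_C.
∂π/∂q_C = 57 − 10q_C − 2q_A = 0 ⇒ q_C = 5.7 − 0.2q_A.
Similarly q_A = 4.5 − 0.2q_C.
Substituting the second reaction function into the first: q_C = 5.7 − 0.2(4.5 − 0.2q_C), which gives 0.96q_C = 4.8 ⇒ q_C = 5.
Then q_A = 4.5 − 0.2·5 = 3.5.
P_C = 77 − 5·5 − 2·3.5 = 45.
Profit = (45 − 20)·5 = 125.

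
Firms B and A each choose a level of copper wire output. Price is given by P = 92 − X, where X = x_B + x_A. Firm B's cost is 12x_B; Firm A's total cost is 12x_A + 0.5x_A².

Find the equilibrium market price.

44

Firm B's profit: π = x_B(92 − (x_B + x_A)) − 12x_B.
∂π/∂x_B = 80 − 2x_B − x_A = 0, so x_B = 40 − 0.5x_A.
For A: ∂π/∂x_A = 80 − 3x_A − x_B = 0 ⇒ x_A = 80/3 − (1/3)x_B.
Substituting the second reaction function into the first: x_B = 40 − 0.5(80/3 − (1/3)x_B), which gives (5/6)x_B = 80/3 ⇒ x_B = 32.
Then x_A = 80/3 − (1/3)·32 = 16.
Equilibrium price: P = 92 − 48 = 44.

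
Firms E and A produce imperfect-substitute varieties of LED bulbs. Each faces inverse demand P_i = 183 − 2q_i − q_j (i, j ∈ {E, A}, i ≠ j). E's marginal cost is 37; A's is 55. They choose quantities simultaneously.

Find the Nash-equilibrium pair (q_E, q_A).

30.4, 24.4

Firm E's profit: π = q_E(183 − 2q_E − q_A) − 37q_E.
∂π/∂q_E = 146 − 4q_E − q_A = 0 ⇒ q_E = 36.5 − 0.25q_A.
Similarly q_A = 32 − 0.25q_E.
Substituting the second reaction function into the first: q_E = 36.5 − 0.25(32 − 0.25q_E), which gives 0.9375q_E = 28.5 ⇒ q_E = 30.4.
Then q_A = 32 − 0.25·30.4 = 24.4.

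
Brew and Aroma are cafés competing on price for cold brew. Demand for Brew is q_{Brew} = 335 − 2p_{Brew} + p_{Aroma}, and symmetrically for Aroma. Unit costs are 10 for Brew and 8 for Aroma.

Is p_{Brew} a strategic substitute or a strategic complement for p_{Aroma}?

Brew's profit: π = (p_{Brew} − 10)(335 − 2p_{Brew} + p_{Aroma}).
∂π/∂p_{Brew} = 355 − 4p_{Brew} + p_{Aroma} = 0 ⇒ p_{Brew} = 88.75 + 0.25p_{Aroma}.
The best-response slope dp_{Brew}/dp_{Aroma} = 0.25 > 0: the reaction function is upward-sloping, so the choices are strategic complements.

strategic complements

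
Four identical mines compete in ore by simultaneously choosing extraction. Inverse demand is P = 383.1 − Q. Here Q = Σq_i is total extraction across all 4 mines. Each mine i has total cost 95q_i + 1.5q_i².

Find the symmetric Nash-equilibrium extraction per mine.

36.0125

A representative mine's profit is π_i = q_i(383.1 − Q) − 95q_i − 1.5q_i², with Q = q_i + Σ_{j≠i} q_j.
First-order condition: 288.1 − 5q_i − Σ_{j≠i} q_j = 0.
With identical mines, set every q_j = q: then 288.1 − 5q − 3q = 0, i.e. q = 288.1/8 = 36.0125.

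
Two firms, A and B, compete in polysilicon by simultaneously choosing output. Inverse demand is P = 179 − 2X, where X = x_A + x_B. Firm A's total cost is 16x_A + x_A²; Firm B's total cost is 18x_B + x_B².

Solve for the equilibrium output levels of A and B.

20.5, 20

Firm A's profit: π = x_A(179 − 2(x_A + x_B)) − 16x_A − x_A².
∂π/∂x_A = 163 − 6x_A − 2x_B = 0, so x_A = 163/6 − (1/3)x_B.
By the same steps for B: x_B = 161/6 − (1/3)x_A.
Substituting the second reaction function into the first: x_A = 163/6 − (1/3)(161/6 − (1/3)x_A), which gives (8/9)x_A = 164/9 ⇒ x_A = 20.5.
Then x_B = 161/6 − (1/3)·20.5 = 20.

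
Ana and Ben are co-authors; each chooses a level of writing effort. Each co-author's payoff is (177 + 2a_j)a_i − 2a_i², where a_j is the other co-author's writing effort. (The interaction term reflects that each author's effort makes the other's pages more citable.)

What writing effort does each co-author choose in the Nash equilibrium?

Ana's payoff is (177 + 2a_B)a_A − 2a_A².
∂π/∂a_A = 177 + 2a_B − 4a_A = 0, so a_A = 44.25 + 0.5a_B.
Setting a_A = a_B in the reaction function: a_A = 44.25 + 0.5a_A, so a_A = 44.25 / 0.5 = 88.5.

88.5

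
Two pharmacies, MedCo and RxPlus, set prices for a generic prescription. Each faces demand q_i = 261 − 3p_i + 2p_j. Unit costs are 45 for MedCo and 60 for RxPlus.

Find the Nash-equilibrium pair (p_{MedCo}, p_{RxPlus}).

MedCo's profit: π = (p_{MedCo} − 45)(261 − 3p_{MedCo} + 2p_{RxPlus}).
∂π/∂p_{MedCo} = 396 − 6p_{MedCo} + 2p_{RxPlus} = 0 ⇒ p_{MedCo} = 66 + (1/3)p_{RxPlus}.
Similarly p_{RxPlus} = 73.5 + (1/3)p_{MedCo}.
Plugging p_{RxPlus} into MedCo's best response: p_{MedCo} = 66 + (1/3)(73.5 + (1/3)p_{MedCo}) ⇒ (8/9)p_{MedCo} = 90.5, so p_{MedCo} = 101.8125.
Then p_{RxPlus} = 73.5 + (1/3)·101.8125 = 107.4375.

101.8125, 107.4375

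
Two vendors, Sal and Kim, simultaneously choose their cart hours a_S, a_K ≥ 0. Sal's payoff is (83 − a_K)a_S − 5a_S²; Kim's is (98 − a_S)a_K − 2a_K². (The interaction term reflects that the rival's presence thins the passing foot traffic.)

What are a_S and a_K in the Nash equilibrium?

Expanding Sal's payoff: 83a_S − a_Ka_S − 5a_S².
∂π/∂a_S = 83 − a_K − 10a_S = 0, so a_S = 8.3 − 0.1a_K.
Likewise for Kim: a_K = 24.5 − 0.25a_S.
Plugging a_K into Sal's best response: a_S = 8.3 − 0.1(24.5 − 0.25a_S) ⇒ 0.975a_S = 5.85, so a_S = 6.
Then a_K = 24.5 − 0.25·6 = 23.

6, 23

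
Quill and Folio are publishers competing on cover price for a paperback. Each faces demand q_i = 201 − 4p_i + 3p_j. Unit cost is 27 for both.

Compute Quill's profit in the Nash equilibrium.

4844.16

Quill's profit: π = (p_{Quill} − 27)(201 − 4p_{Quill} + 3p_{Folio}).
∂π/∂p_{Quill} = 309 − 8p_{Quill} + 3p_{Folio} = 0 ⇒ p_{Quill} = 38.625 + 0.375p_{Folio}.
By symmetry p_{Folio} = p_{Quill}; substituting into the reaction function, 0.625p_{Quill} = 38.625 and p_{Quill} = 61.8.
q_{Quill} = 201 − 4·61.8 + 3·61.8 = 139.2.
Profit = (61.8 − 27)·139.2 = 4844.16.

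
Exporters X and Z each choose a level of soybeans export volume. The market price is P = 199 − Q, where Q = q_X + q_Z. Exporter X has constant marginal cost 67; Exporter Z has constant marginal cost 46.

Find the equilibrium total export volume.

Exporter X's profit: π = q_X(199 − (q_X + q_Z)) − 67q_X.
∂π/∂q_X = 132 − 2q_X − q_Z = 0, so q_X = 66 − 0.5q_Z.
By the same steps for Z: q_Z = 76.5 − 0.5q_X.
Plugging q_Z into X's best response: q_X = 66 − 0.5(76.5 − 0.5q_X) ⇒ 0.75q_X = 27.75, so q_X = 37.
Then q_Z = 76.5 − 0.5·37 = 58.
Total export volume: 37 + 58 = 95.

95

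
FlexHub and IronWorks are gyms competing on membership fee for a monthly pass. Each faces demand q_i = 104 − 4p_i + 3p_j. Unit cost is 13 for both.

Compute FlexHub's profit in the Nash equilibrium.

FlexHub's profit: π = (p_{FlexHub} − 13)(104 − 4p_{FlexHub} + 3p_{IronWorks}).
∂π/∂p_{FlexHub} = 156 − 8p_{FlexHub} + 3p_{IronWorks} = 0 ⇒ p_{FlexHub} = 19.5 + 0.375p_{IronWorks}.
Setting p_{FlexHub} = p_{IronWorks} in the reaction function: p_{FlexHub} = 19.5 + 0.375p_{FlexHub}, so p_{FlexHub} = 19.5 / 0.625 = 31.2.
q_{FlexHub} = 104 − 4·31.2 + 3·31.2 = 72.8.
Profit = (31.2 − 13)·72.8 = 1324.96.

1324.96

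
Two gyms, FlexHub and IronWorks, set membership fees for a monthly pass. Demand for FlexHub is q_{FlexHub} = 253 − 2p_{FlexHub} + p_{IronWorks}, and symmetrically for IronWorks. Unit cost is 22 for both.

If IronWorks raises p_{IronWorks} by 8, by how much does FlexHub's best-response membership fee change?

FlexHub's profit: π = (p_{FlexHub} − 22)(253 − 2p_{FlexHub} + p_{IronWorks}).
∂π/∂p_{FlexHub} = 297 − 4p_{FlexHub} + p_{IronWorks} = 0 ⇒ p_{FlexHub} = 74.25 + 0.25p_{IronWorks}.
The reaction-function slope is 0.25, so an 8-unit rise in p_{IronWorks} moves p_{FlexHub} by 0.25 × 8 = 2. FlexHub's best response rises — the actions are strategic complements.

2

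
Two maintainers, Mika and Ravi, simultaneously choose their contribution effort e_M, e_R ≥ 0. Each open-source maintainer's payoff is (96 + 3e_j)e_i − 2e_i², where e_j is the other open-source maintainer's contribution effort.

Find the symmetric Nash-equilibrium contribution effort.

Mika's payoff is (96 + 3e_R)e_M − 2e_M².
∂π/∂e_M = 96 + 3e_R − 4e_M = 0, so e_M = 24 + 0.75e_R.
The game is symmetric, so in equilibrium e_R = e_M: the reaction function gives 0.25e_M = 24, hence e_M = 96.

96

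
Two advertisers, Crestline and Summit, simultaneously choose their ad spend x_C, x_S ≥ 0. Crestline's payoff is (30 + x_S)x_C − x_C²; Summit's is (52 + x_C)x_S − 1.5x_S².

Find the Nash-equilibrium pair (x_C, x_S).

28.4, 26.8

Expanding Crestline's payoff: 30x_C + x_Sx_C − x_C².
∂π/∂x_C = 30 + x_S − 2x_C = 0, so x_C = 15 + 0.5x_S.
Likewise for Summit: x_S = 52/3 + (1/3)x_C.
Substituting the second reaction function into the first: x_C = 15 + 0.5(52/3 + (1/3)x_C), which gives (5/6)x_C = 71/3 ⇒ x_C = 28.4.
Then x_S = 52/3 + (1/3)·28.4 = 26.8.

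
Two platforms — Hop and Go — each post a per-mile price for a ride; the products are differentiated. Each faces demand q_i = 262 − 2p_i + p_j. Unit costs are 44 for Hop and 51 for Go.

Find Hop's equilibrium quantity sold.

147.2

Hop's profit: π = (p_{Hop} − 44)(262 − 2p_{Hop} + p_{Go}).
∂π/∂p_{Hop} = 350 − 4p_{Hop} + p_{Go} = 0 ⇒ p_{Hop} = 87.5 + 0.25p_{Go}.
Similarly p_{Go} = 91 + 0.25p_{Hop}.
Plugging p_{Go} into Hop's best response: p_{Hop} = 87.5 + 0.25(91 + 0.25p_{Hop}) ⇒ 0.9375p_{Hop} = 110.25, so p_{Hop} = 117.6.
Then p_{Go} = 91 + 0.25·117.6 = 120.4.
q_{Hop} = 262 − 2·117.6 + 120.4 = 147.2.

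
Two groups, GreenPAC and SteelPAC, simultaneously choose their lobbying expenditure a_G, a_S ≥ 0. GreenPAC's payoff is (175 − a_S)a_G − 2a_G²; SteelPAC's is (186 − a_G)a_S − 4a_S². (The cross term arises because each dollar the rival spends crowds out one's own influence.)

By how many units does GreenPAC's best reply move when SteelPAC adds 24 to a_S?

Expanding GreenPAC's payoff: 175a_G − a_Sa_G − 2a_G².
∂π/∂a_G = 175 − a_S − 4a_G = 0, so a_G = 43.75 − 0.25a_S.
The reaction-function slope is −0.25, so a 24-unit rise in a_S moves a_G by −0.25 × 24 = −6. GreenPAC's best response falls — the actions are strategic substitutes.

-6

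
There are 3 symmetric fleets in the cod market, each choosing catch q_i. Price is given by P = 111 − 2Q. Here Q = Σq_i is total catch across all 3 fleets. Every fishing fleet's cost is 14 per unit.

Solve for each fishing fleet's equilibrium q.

12.125

A representative fishing fleet's profit is π_i = q_i(111 − 2Q) − 14q_i, with Q = q_i + Σ_{j≠i} q_j.
First-order condition: 97 − 4q_i − 2Σ_{j≠i} q_j = 0.
In a symmetric equilibrium every fishing fleet chooses the same q, so Σ_{j≠i} q_j = 2q. The condition becomes 97 − 8q = 0, giving q = 97/8 = 12.125.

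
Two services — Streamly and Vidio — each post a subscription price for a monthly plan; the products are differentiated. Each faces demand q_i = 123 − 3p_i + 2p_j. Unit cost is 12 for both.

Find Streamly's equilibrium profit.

Streamly's profit: π = (p_{Streamly} − 12)(123 − 3p_{Streamly} + 2p_{Vidio}).
∂π/∂p_{Streamly} = 159 − 6p_{Streamly} + 2p_{Vidio} = 0 ⇒ p_{Streamly} = 26.5 + (1/3)p_{Vidio}.
The game is symmetric, so in equilibrium p_{Vidio} = p_{Streamly}: the reaction function gives (2/3)p_{Streamly} = 26.5, hence p_{Streamly} = 39.75.
q_{Streamly} = 123 − 3·39.75 + 2·39.75 = 83.25.
Profit = (39.75 − 12)·83.25 = 2310.1875.

2310.1875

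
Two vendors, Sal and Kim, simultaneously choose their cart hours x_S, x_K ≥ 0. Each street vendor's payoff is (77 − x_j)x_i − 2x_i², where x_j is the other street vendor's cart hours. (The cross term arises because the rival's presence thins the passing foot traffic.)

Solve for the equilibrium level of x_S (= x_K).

15.4

Sal's payoff is (77 − x_K)x_S − 2x_S².
∂π/∂x_S = 77 − x_K − 4x_S = 0, so x_S = 19.25 − 0.25x_K.
Setting x_S = x_K in the reaction function: x_S = 19.25 − 0.25x_S, so x_S = 19.25 / 1.25 = 15.4.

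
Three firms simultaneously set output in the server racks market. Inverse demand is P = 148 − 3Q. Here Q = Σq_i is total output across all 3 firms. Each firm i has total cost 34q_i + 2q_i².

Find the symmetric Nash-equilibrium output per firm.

A representative firm's profit is π_i = q_i(148 − 3Q) − 34q_i − 2q_i², with Q = q_i + Σ_{j≠i} q_j.
First-order condition: 114 − 10q_i − 3Σ_{j≠i} q_j = 0.
Imposing symmetry (q_j = q for all j) turns Σ_{j≠i} q_j into 2q, so 114 = 16q and q = 7.125.

7.125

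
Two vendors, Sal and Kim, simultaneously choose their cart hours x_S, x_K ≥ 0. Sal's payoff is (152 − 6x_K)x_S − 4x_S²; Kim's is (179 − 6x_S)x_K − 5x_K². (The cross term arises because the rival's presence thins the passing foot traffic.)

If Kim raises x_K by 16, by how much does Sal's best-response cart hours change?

-12

Expanding Sal's payoff: 152x_S − 6x_Kx_S − 4x_S².
∂π/∂x_S = 152 − 6x_K − 8x_S = 0, so x_S = 19 − 0.75x_K.
The reaction-function slope is −0.75, so a 16-unit rise in x_K moves x_S by −0.75 × 16 = −12. Sal's best response falls — the actions are strategic substitutes.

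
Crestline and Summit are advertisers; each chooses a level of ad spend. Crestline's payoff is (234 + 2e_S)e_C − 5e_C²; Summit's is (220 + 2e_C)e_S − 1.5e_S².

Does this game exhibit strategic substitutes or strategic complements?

Expanding Crestline's payoff: 234e_C + 2e_Se_C − 5e_C².
∂π/∂e_C = 234 + 2e_S − 10e_C = 0, so e_C = 23.4 + 0.2e_S.
The best-response slope de_C/de_S = 0.2 > 0: the reaction function is upward-sloping, so the choices are strategic complements.

strategic complements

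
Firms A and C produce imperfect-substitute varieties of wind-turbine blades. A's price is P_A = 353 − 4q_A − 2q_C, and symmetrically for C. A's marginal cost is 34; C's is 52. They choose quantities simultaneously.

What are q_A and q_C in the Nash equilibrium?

32.5, 29.5

Firm A's profit: π = q_A(353 − 4q_A − 2q_C) − 34q_A.
∂π/∂q_A = 319 − 8q_A − 2q_C = 0 ⇒ q_A = 39.875 − 0.25q_C.
Similarly q_C = 37.625 − 0.25q_A.
Plugging q_C into A's best response: q_A = 39.875 − 0.25(37.625 − 0.25q_A) ⇒ 0.9375q_A = 975/32, so q_A = 32.5.
Then q_C = 37.625 − 0.25·32.5 = 29.5.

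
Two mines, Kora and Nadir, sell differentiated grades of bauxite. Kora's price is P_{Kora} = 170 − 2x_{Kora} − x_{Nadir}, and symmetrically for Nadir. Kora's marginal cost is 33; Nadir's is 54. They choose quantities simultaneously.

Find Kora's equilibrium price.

Mine Kora's profit: π = x_{Kora}(170 − 2x_{Kora} − x_{Nadir}) − 33x_{Kora}.
∂π/∂x_{Kora} = 137 − 4x_{Kora} − x_{Nadir} = 0 ⇒ x_{Kora} = 34.25 − 0.25x_{Nadir}.
Similarly x_{Nadir} = 29 − 0.25x_{Kora}.
Substituting the second reaction function into the first: x_{Kora} = 34.25 − 0.25(29 − 0.25x_{Kora}), which gives 0.9375x_{Kora} = 27 ⇒ x_{Kora} = 28.8.
Then x_{Nadir} = 29 − 0.25·28.8 = 21.8.
P_{Kora} = 170 − 2·28.8 − 21.8 = 90.6.

90.6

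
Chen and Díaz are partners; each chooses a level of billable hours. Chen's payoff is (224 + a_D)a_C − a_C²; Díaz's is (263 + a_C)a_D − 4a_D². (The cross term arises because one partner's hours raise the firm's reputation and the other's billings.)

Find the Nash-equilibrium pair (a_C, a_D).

Expanding Chen's payoff: 224a_C + a_Da_C − a_C².
∂π/∂a_C = 224 + a_D − 2a_C = 0, so a_C = 112 + 0.5a_D.
Likewise for Díaz: a_D = 32.875 + 0.125a_C.
Solving the two reaction functions simultaneously: (1 − (0.5)(0.125))a_C = 112 + 0.5·32.875, so 0.9375a_C = 128.4375 and a_C = 137.
Then a_D = 32.875 + 0.125·137 = 50.

137, 50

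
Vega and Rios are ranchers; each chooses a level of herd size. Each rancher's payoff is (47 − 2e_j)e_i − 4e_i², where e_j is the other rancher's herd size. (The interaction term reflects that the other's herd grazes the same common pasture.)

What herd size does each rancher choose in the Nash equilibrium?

4.7

Vega's payoff is (47 − 2e_R)e_V − 4e_V².
∂π/∂e_V = 47 − 2e_R − 8e_V = 0, so e_V = 5.875 − 0.25e_R.
By symmetry e_R = e_V; substituting into the reaction function, 1.25e_V = 5.875 and e_V = 4.7.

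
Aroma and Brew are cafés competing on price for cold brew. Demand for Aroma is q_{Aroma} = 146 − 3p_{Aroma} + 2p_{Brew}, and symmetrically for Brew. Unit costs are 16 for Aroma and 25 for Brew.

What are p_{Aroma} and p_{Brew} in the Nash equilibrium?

50.1875, 53.5625

Aroma's profit: π = (p_{Aroma} − 16)(146 − 3p_{Aroma} + 2p_{Brew}).
∂π/∂p_{Aroma} = 194 − 6p_{Aroma} + 2p_{Brew} = 0 ⇒ p_{Aroma} = 97/3 + (1/3)p_{Brew}.
Similarly p_{Brew} = 221/6 + (1/3)p_{Aroma}.
Plugging p_{Brew} into Aroma's best response: p_{Aroma} = 97/3 + (1/3)(221/6 + (1/3)p_{Aroma}) ⇒ (8/9)p_{Aroma} = 803/18, so p_{Aroma} = 50.1875.
Then p_{Brew} = 221/6 + (1/3)·50.1875 = 53.5625.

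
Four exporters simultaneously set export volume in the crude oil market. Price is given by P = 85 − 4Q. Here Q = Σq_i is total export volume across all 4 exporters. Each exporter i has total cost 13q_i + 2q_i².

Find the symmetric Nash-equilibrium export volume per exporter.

A representative exporter's profit is π_i = q_i(85 − 4Q) − 13q_i − 2q_i², with Q = q_i + Σ_{j≠i} q_j.
First-order condition: 72 − 12q_i − 4Σ_{j≠i} q_j = 0.
In a symmetric equilibrium every exporter chooses the same q, so Σ_{j≠i} q_j = 3q. The condition becomes 72 − 24q = 0, giving q = 72/24 = 3.

3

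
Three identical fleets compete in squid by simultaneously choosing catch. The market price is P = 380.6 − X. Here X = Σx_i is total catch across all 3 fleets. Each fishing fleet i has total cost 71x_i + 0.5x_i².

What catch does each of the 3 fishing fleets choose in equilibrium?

A representative fishing fleet's profit is π_i = x_i(380.6 − X) − 71x_i − 0.5x_i², with X = x_i + Σ_{j≠i} x_j.
First-order condition: 309.6 − 3x_i − Σ_{j≠i} x_j = 0.
In a symmetric equilibrium every fishing fleet chooses the same x, so Σ_{j≠i} x_j = 2x. The condition becomes 309.6 − 5x = 0, giving x = 309.6/5 = 61.92.

61.92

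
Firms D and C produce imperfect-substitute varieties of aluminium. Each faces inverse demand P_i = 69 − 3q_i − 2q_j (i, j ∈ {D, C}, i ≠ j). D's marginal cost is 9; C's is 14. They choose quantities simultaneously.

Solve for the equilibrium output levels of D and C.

7.8125, 6.5625

Firm D's profit: π = q_D(69 − 3q_D − 2q_C) − 9q_D.
∂π/∂q_D = 60 − 6q_D − 2q_C = 0 ⇒ q_D = 10 − (1/3)q_C.
Similarly q_C = 55/6 − (1/3)q_D.
Plugging q_C into D's best response: q_D = 10 − (1/3)(55/6 − (1/3)q_D) ⇒ (8/9)q_D = 125/18, so q_D = 7.8125.
Then q_C = 55/6 − (1/3)·7.8125 = 6.5625.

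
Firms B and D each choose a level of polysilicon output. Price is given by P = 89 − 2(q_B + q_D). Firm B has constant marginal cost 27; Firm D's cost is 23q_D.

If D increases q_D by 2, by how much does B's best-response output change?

-1

Firm B's profit: π = q_B(89 − 2(q_B + q_D)) − 27q_B.
∂π/∂q_B = 62 − 4q_B − 2q_D = 0, so q_B = 15.5 − 0.5q_D.
The reaction-function slope is −0.5, so a 2-unit rise in q_D moves q_B by −0.5 × 2 = −1. B's best response falls — the actions are strategic substitutes.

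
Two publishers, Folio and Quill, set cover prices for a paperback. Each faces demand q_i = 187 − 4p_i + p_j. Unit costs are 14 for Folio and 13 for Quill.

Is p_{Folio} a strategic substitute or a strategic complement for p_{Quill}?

strategic complements

Folio's profit: π = (p_{Folio} − 14)(187 − 4p_{Folio} + p_{Quill}).
∂π/∂p_{Folio} = 243 − 8p_{Folio} + p_{Quill} = 0 ⇒ p_{Folio} = 30.375 + 0.125p_{Quill}.
The best-response slope dp_{Folio}/dp_{Quill} = 0.125 > 0: the reaction function is upward-sloping, so the choices are strategic complements.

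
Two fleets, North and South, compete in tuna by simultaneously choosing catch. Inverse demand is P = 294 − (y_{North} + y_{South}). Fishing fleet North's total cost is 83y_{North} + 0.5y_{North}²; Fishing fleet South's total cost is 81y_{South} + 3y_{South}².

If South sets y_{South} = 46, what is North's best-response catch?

55

Fishing fleet North's profit: π = y_{North}(294 − (y_{North} + y_{South})) − 83y_{North} − 0.5y_{North}².
∂π/∂y_{North} = 211 − 3y_{North} − y_{South} = 0, so y_{North} = 211/3 − (1/3)y_{South}.
At y_{South} = 46: y_{North} = 211/3 − (1/3)·46 = 55.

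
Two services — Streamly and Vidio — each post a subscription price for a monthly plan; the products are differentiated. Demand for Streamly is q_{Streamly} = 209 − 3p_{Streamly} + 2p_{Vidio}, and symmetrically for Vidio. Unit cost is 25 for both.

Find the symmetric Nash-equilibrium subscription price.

Streamly's profit: π = (p_{Streamly} − 25)(209 − 3p_{Streamly} + 2p_{Vidio}).
∂π/∂p_{Streamly} = 284 − 6p_{Streamly} + 2p_{Vidio} = 0 ⇒ p_{Streamly} = 142/3 + (1/3)p_{Vidio}.
The game is symmetric, so in equilibrium p_{Vidio} = p_{Streamly}: the reaction function gives (2/3)p_{Streamly} = 142/3, hence p_{Streamly} = 71.

71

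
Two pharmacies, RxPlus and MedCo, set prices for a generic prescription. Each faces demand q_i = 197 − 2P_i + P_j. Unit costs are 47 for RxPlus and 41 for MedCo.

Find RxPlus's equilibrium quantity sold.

RxPlus's profit: π = (P_{RxPlus} − 47)(197 − 2P_{RxPlus} + P_{MedCo}).
∂π/∂P_{RxPlus} = 291 − 4P_{RxPlus} + P_{MedCo} = 0 ⇒ P_{RxPlus} = 72.75 + 0.25P_{MedCo}.
Similarly P_{MedCo} = 69.75 + 0.25P_{RxPlus}.
Solving the two reaction functions simultaneously: (1 − (0.25)(0.25))P_{RxPlus} = 72.75 + 0.25·69.75, so 0.9375P_{RxPlus} = 90.1875 and P_{RxPlus} = 96.2.
Then P_{MedCo} = 69.75 + 0.25·96.2 = 93.8.
q_{RxPlus} = 197 − 2·96.2 + 93.8 = 98.4.

98.4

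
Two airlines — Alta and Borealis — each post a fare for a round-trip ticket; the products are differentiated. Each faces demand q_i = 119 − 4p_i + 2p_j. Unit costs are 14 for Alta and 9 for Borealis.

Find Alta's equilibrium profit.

841

Alta's profit: π = (p_{Alta} − 14)(119 − 4p_{Alta} + 2p_{Borealis}).
∂π/∂p_{Alta} = 175 − 8p_{Alta} + 2p_{Borealis} = 0 ⇒ p_{Alta} = 21.875 + 0.25p_{Borealis}.
Similarly p_{Borealis} = 19.375 + 0.25p_{Alta}.
Substituting the second reaction function into the first: p_{Alta} = 21.875 + 0.25(19.375 + 0.25p_{Alta}), which gives 0.9375p_{Alta} = 855/32 ⇒ p_{Alta} = 28.5.
Then p_{Borealis} = 19.375 + 0.25·28.5 = 26.5.
q_{Alta} = 119 − 4·28.5 + 2·26.5 = 58.
Profit = (28.5 − 14)·58 = 841.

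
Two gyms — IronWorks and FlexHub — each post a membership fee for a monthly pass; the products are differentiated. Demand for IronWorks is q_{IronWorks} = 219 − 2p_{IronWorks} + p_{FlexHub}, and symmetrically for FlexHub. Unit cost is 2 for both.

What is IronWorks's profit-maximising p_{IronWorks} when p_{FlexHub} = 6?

57.25

IronWorks's profit: π = (p_{IronWorks} − 2)(219 − 2p_{IronWorks} + p_{FlexHub}).
∂π/∂p_{IronWorks} = 223 − 4p_{IronWorks} + p_{FlexHub} = 0 ⇒ p_{IronWorks} = 55.75 + 0.25p_{FlexHub}.
At p_{FlexHub} = 6: p_{IronWorks} = 55.75 + 0.25·6 = 57.25.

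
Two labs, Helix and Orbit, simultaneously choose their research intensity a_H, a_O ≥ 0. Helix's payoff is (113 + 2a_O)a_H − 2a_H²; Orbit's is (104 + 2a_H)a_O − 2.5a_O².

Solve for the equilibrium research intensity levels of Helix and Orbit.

Expanding Helix's payoff: 113a_H + 2a_Oa_H − 2a_H².
∂π/∂a_H = 113 + 2a_O − 4a_H = 0, so a_H = 28.25 + 0.5a_O.
Likewise for Orbit: a_O = 20.8 + 0.4a_H.
Substituting the second reaction function into the first: a_H = 28.25 + 0.5(20.8 + 0.4a_H), which gives 0.8a_H = 38.65 ⇒ a_H = 48.3125.
Then a_O = 20.8 + 0.4·48.3125 = 40.125.

48.3125, 40.125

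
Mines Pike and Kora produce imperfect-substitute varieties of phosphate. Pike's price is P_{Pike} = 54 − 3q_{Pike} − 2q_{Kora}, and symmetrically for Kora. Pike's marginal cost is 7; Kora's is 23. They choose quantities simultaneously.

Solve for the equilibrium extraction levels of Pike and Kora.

6.875, 2.875

Mine Pike's profit: π = q_{Pike}(54 − 3q_{Pike} − 2q_{Kora}) − 7q_{Pike}.
∂π/∂q_{Pike} = 47 − 6q_{Pike} − 2q_{Kora} = 0 ⇒ q_{Pike} = 47/6 − (1/3)q_{Kora}.
Similarly q_{Kora} = 31/6 − (1/3)q_{Pike}.
Solving the two reaction functions simultaneously: (1 − (−1/3)(−1/3))q_{Pike} = 47/6 − (1/3)·(31/6), so (8/9)q_{Pike} = 55/9 and q_{Pike} = 6.875.
Then q_{Kora} = 31/6 − (1/3)·6.875 = 2.875.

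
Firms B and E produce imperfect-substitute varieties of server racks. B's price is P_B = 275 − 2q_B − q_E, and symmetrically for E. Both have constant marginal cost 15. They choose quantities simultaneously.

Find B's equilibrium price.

Firm B's profit: π = q_B(275 − 2q_B − q_E) − 15q_B.
∂π/∂q_B = 260 − 4q_B − q_E = 0 ⇒ q_B = 65 − 0.25q_E.
The game is symmetric, so in equilibrium q_E = q_B: the reaction function gives 1.25q_B = 65, hence q_B = 52.
P_B = 275 − 2·52 − 52 = 119.

119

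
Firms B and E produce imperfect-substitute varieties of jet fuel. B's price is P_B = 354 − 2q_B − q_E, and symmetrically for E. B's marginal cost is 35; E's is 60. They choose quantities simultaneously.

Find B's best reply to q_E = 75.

Firm B's profit: π = q_B(354 − 2q_B − q_E) − 35q_B.
∂π/∂q_B = 319 − 4q_B − q_E = 0 ⇒ q_B = 79.75 − 0.25q_E.
At q_E = 75: q_B = 79.75 − 0.25·75 = 61.

61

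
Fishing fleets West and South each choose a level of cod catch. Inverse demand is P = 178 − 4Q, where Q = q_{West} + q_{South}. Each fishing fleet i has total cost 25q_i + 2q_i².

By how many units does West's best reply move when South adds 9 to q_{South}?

Fishing fleet West's profit: π = q_{West}(178 − 4(q_{West} + q_{South})) − 25q_{West} − 2q_{West}².
∂π/∂q_{West} = 153 − 12q_{West} − 4q_{South} = 0, so q_{West} = 12.75 − (1/3)q_{South}.
The reaction-function slope is −1/3, so a 9-unit rise in q_{South} moves q_{West} by −1/3 × 9 = −3. West's best response falls — the actions are strategic substitutes.

-3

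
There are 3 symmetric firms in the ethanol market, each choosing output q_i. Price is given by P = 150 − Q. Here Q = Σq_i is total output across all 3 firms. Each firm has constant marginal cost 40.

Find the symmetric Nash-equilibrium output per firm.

A representative firm's profit is π_i = q_i(150 − Q) − 40q_i, with Q = q_i + Σ_{j≠i} q_j.
First-order condition: 110 − 2q_i − Σ_{j≠i} q_j = 0.
With identical firms, set every q_j = q: then 110 − 2q − 2q = 0, i.e. q = 110/4 = 27.5.

27.5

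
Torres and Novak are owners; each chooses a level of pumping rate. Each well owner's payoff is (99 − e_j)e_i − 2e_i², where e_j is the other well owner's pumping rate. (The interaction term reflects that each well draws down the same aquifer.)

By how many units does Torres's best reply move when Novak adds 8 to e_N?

-2

Torres's payoff is (99 − e_N)e_T − 2e_T².
∂π/∂e_T = 99 − e_N − 4e_T = 0, so e_T = 24.75 − 0.25e_N.
The reaction-function slope is −0.25, so an 8-unit rise in e_N moves e_T by −0.25 × 8 = −2. Torres's best response falls — the actions are strategic substitutes.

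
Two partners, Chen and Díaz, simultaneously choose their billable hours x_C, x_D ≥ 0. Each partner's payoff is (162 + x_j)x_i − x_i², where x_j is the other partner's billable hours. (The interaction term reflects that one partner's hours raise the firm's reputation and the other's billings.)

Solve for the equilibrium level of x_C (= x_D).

162

Chen's payoff is (162 + x_D)x_C − x_C².
∂π/∂x_C = 162 + x_D − 2x_C = 0, so x_C = 81 + 0.5x_D.
Setting x_C = x_D in the reaction function: x_C = 81 + 0.5x_C, so x_C = 81 / 0.5 = 162.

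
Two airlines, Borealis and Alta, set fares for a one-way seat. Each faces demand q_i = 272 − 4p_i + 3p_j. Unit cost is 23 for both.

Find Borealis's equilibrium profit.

Borealis's profit: π = (p_{Borealis} − 23)(272 − 4p_{Borealis} + 3p_{Alta}).
∂π/∂p_{Borealis} = 364 − 8p_{Borealis} + 3p_{Alta} = 0 ⇒ p_{Borealis} = 45.5 + 0.375p_{Alta}.
The game is symmetric, so in equilibrium p_{Alta} = p_{Borealis}: the reaction function gives 0.625p_{Borealis} = 45.5, hence p_{Borealis} = 72.8.
q_{Borealis} = 272 − 4·72.8 + 3·72.8 = 199.2.
Profit = (72.8 − 23)·199.2 = 9920.16.

9920.16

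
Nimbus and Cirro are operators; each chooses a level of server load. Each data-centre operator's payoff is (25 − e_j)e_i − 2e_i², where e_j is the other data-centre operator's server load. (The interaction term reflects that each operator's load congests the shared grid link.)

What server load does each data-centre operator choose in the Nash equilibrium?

Nimbus's payoff is (25 − e_C)e_N − 2e_N².
∂π/∂e_N = 25 − e_C − 4e_N = 0, so e_N = 6.25 − 0.25e_C.
By symmetry e_C = e_N; substituting into the reaction function, 1.25e_N = 6.25 and e_N = 5.

5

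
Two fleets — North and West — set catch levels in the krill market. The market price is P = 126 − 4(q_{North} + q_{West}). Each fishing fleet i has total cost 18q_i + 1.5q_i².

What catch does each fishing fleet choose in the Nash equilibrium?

7.2

Fishing fleet North's profit: π = q_{North}(126 − 4(q_{North} + q_{West})) − 18q_{North} − 1.5q_{North}².
∂π/∂q_{North} = 108 − 11q_{North} − 4q_{West} = 0, so q_{North} = 108/11 − (4/11)q_{West}.
The game is symmetric, so in equilibrium q_{West} = q_{North}: the reaction function gives (15/11)q_{North} = 108/11, hence q_{North} = 7.2.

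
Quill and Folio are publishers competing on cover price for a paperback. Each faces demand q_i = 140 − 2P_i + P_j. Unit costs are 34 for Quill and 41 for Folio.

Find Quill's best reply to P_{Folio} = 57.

66.25

Quill's profit: π = (P_{Quill} − 34)(140 − 2P_{Quill} + P_{Folio}).
∂π/∂P_{Quill} = 208 − 4P_{Quill} + P_{Folio} = 0 ⇒ P_{Quill} = 52 + 0.25P_{Folio}.
At P_{Folio} = 57: P_{Quill} = 52 + 0.25·57 = 66.25.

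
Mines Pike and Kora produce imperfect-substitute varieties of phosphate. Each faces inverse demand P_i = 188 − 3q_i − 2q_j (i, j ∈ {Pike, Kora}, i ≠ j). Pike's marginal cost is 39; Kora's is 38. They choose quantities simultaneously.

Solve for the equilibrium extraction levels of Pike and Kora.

Mine Pike's profit: π = q_{Pike}(188 − 3q_{Pike} − 2q_{Kora}) − 39q_{Pike}.
∂π/∂q_{Pike} = 149 − 6q_{Pike} − 2q_{Kora} = 0 ⇒ q_{Pike} = 149/6 − (1/3)q_{Kora}.
Similarly q_{Kora} = 25 − (1/3)q_{Pike}.
Solving the two reaction functions simultaneously: (1 − (−1/3)(−1/3))q_{Pike} = 149/6 − (1/3)·25, so (8/9)q_{Pike} = 16.5 and q_{Pike} = 18.5625.
Then q_{Kora} = 25 − (1/3)·18.5625 = 18.8125.

18.5625, 18.8125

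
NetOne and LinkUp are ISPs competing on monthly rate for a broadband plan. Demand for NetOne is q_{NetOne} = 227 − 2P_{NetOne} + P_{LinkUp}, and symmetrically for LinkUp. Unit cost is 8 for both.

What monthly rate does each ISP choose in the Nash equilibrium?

81

NetOne's profit: π = (P_{NetOne} − 8)(227 − 2P_{NetOne} + P_{LinkUp}).
∂π/∂P_{NetOne} = 243 − 4P_{NetOne} + P_{LinkUp} = 0 ⇒ P_{NetOne} = 60.75 + 0.25P_{LinkUp}.
By symmetry P_{LinkUp} = P_{NetOne}; substituting into the reaction function, 0.75P_{NetOne} = 60.75 and P_{NetOne} = 81.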